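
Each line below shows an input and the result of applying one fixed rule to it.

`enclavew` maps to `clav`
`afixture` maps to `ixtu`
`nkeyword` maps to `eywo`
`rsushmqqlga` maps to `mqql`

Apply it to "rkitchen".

Rule — delete the last 2 characters, then keep only the last 4 characters.
For "rkitchen", step one produces "rkitch"; step two turns that into "itch".

itch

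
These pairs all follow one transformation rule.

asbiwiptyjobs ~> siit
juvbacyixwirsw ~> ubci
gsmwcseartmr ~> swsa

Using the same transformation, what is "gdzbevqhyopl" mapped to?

dbvh

The transformation: keep every other character starting from the second (positions 2nd, 4th, 6th, ...), then keep only the first 4 characters.
On "gdzbevqhyopl" that produces "dbvh".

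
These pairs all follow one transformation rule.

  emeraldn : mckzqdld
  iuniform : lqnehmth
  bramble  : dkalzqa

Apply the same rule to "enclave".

The pattern: reverse the string, then shift every letter 1 place backward in the alphabet (wrapping around).
Applying both steps to "enclave": "evalcne", then "duzkbmd".

duzkbmd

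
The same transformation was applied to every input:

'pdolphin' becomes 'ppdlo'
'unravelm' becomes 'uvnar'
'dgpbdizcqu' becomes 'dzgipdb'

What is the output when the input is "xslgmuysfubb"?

What's happening: delete the last 3 characters, then take characters alternately from the front and the back (1st, last, 2nd, 2nd-last, ...).
Applying both steps to "xslgmuysfubb": "xslgmuysf", then "xfsslygum".

xfsslygum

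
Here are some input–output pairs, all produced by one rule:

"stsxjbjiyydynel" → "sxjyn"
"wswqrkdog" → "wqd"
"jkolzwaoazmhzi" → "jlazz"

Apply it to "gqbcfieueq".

Each output is the input with this applied: keep one character in every 3, starting at position 1 (positions 1st, 4th, 7th, ...).
So "gqbcfieueq" becomes "gceq".

gceq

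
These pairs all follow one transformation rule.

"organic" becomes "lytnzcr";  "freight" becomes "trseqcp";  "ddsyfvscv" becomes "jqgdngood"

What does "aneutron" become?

Each output is the input with this applied: shift every letter 11 places forward in the alphabet (wrapping around), then move the first 3 characters to the end (rotate left by 3).
On "aneutron": the first step gives "lypfeczy", and the second then gives "feczylyp".

feczylyp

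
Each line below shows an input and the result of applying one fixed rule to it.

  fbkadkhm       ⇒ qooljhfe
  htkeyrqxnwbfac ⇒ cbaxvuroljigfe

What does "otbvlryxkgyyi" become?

The pattern: sort the characters into reverse alphabetical order, then shift every letter 4 places forward in the alphabet (wrapping around).
On "otbvlryxkgyyi": the first step gives "yyyxvtrolkigb", and the second then gives "cccbzxvspomkf".

cccbzxvspomkf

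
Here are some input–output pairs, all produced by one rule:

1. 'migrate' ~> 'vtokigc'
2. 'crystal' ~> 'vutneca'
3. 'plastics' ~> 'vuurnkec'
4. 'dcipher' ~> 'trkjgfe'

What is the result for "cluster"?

The transformation: shift every letter 2 places forward in the alphabet (wrapping around), then sort the characters into reverse alphabetical order.
Working it through for "cluster": intermediate "enwuvgt", final "wvutnge".
(Check on "crystal": → "etauvcn" → "vutneca" ✓)

wvutnge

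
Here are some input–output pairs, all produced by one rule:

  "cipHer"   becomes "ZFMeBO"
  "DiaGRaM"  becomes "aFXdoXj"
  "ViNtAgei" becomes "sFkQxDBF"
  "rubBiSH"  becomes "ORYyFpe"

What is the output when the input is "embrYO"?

Rule — flip the case of every letter, then shift every letter 3 places backward in the alphabet (wrapping around).
"embrYO" → "BJYOvl".

BJYOvl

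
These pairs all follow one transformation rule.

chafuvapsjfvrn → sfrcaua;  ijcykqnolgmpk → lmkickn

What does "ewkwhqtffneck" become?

The rule is to keep every other character starting from the first (positions 1st, 3rd, 5th, ...), then move the last 3 characters to the front (rotate right by 3).
On "ewkwhqtffneck": the first step gives "ekhtfek", and the second then gives "fekekht".
(Check on "chafuvapsjfvrn": → "cauasfr" → "sfrcaua" ✓)

fekekht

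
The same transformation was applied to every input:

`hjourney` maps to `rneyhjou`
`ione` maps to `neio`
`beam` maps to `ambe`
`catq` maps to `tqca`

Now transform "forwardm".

Looking at the pairs, the operation is to swap the front and back halves of the string.
Applying that to "forwardm" gives "ardmforw".

ardmforw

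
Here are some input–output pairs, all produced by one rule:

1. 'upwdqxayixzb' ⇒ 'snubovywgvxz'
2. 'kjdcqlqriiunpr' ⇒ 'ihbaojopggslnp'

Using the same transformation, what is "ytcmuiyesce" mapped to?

What's happening: shift every letter 2 places backward in the alphabet (wrapping around).
"ytcmuiyesce" → "wraksgwcqac".

wraksgwcqac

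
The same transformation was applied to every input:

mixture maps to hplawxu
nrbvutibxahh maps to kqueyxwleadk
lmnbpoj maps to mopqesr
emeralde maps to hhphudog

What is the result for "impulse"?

Rule — move the last character to the front, then shift every letter 3 places forward in the alphabet (wrapping around).
For "impulse", step one produces "eimpuls"; step two turns that into "hlpsxov".

hlpsxov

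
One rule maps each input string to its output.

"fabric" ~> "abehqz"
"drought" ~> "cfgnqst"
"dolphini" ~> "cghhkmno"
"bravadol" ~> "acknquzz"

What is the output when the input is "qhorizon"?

The rule is to shift every letter 1 place backward in the alphabet (wrapping around), then sort the characters into alphabetical order.
Starting from "qhorizon": after the first operation, "pgnqhynm"; after the second, "ghmnnpqy".

ghmnnpqy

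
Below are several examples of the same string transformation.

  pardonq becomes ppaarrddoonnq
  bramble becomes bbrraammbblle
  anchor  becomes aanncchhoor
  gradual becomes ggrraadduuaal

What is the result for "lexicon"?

lleexxiiccoon

The pattern: double every character, then delete the last character.
On "lexicon": the first step gives "lleexxiiccoonn", and the second then gives "lleexxiiccoon".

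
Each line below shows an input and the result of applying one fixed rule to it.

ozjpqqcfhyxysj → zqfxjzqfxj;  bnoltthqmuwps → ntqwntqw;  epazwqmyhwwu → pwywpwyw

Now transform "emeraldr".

marmar

The transformation: keep one character in every 3, starting at position 2 (positions 2nd, 5th, 8th, ...), then write the whole string twice.
Working it through for "emeraldr": intermediate "mar", final "marmar".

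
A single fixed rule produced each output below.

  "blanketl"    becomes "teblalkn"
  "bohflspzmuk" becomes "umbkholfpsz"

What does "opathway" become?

awoyapht

The pattern: move the last 3 characters to the front (rotate right by 3), then swap each adjacent pair of characters (1↔2, 3↔4, ...).
Starting from "opathway": after the first operation, "wayopath"; after the second, "awoyapht".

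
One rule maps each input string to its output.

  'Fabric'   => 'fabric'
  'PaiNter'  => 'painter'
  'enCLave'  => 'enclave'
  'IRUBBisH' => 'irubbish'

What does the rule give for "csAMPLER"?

csampler

The transformation: convert every letter to lowercase.
So "csAMPLER" becomes "csampler".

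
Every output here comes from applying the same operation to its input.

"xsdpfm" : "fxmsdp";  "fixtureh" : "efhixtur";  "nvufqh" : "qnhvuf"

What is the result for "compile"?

The pattern: swap the first and last characters, then move the last 2 characters to the front (rotate right by 2).
Working it through for "compile": intermediate "eompilc", final "lceompi".

lceompi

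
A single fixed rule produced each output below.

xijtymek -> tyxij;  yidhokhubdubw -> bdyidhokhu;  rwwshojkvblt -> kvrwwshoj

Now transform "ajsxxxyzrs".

xyajsxx

What's happening: delete the last 3 characters, then move the last 2 characters to the front (rotate right by 2).
"ajsxxxyzrs" → "ajsxxxy" → "xyajsxx".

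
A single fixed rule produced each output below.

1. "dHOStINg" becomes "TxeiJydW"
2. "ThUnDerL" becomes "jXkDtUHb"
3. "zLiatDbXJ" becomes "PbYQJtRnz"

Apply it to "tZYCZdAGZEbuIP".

Rule — shift every letter 10 places backward in the alphabet (wrapping around), then flip the case of every letter.
Working it through for "tZYCZdAGZEbuIP": intermediate "jPOSPtQWPUrkYF", final "JpospTqwpuRKyf".

JpospTqwpuRKyf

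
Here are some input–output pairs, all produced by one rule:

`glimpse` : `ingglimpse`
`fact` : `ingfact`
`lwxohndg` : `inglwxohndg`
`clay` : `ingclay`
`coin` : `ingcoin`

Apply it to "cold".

ingcold

Each output is the input with this applied: prepend "ing".
So "cold" becomes "ingcold".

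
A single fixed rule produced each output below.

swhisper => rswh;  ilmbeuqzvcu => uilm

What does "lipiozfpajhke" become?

In each case the input is transformed by: move the first 3 characters to the end (rotate left by 3), then keep only the last 4 characters.
"lipiozfpajhke" → "iozfpajhkelip" → "elip".

elip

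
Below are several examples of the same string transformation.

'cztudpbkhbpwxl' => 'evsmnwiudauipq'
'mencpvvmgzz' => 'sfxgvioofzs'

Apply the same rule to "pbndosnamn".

giugwhlgtf

Looking at the pairs, the operation is to move the last character to the front, then shift every letter 7 places backward in the alphabet (wrapping around).
Starting from "pbndosnamn": after the first operation, "npbndosnam"; after the second, "giugwhlgtf".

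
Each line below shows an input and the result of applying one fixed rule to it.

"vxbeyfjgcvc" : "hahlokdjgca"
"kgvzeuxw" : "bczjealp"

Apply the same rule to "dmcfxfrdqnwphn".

smubsviwkckhri

The rule is to reverse the string, then shift every letter 5 places forward in the alphabet (wrapping around).
Starting from "dmcfxfrdqnwphn": after the first operation, "nhpwnqdrfxfcmd"; after the second, "smubsviwkckhri".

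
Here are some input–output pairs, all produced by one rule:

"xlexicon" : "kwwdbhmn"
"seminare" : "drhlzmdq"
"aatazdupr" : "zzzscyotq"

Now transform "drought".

Looking at the pairs, the operation is to shift every letter 1 place backward in the alphabet (wrapping around), then swap each adjacent pair of characters (1↔2, 3↔4, ...).
For "drought", step one produces "cqntfgs"; step two turns that into "qctngfs".
(Check on "aatazdupr": → "zzszyctoq" → "zzzscyotq" ✓)

qctngfs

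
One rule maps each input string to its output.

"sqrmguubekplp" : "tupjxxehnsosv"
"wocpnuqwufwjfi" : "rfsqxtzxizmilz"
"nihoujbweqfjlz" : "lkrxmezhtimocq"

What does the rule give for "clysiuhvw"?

The pattern: shift every letter 3 places forward in the alphabet (wrapping around), then move the first character to the end.
On "clysiuhvw": the first step gives "fobvlxkyz", and the second then gives "obvlxkyzf".

obvlxkyzf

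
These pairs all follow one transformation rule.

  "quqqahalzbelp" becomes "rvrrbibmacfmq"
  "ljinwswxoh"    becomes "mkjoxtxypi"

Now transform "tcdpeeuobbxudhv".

udeqffvpccyveiw

The transformation: shift every letter 1 place forward in the alphabet (wrapping around).
Applying that to "tcdpeeuobbxudhv" gives "udeqffvpccyveiw".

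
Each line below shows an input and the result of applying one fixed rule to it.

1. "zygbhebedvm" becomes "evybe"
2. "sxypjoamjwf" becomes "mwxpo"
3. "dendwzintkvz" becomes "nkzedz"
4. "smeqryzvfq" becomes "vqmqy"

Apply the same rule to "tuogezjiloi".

iougz

Looking at the pairs, the operation is to keep every other character starting from the second (positions 2nd, 4th, 6th, ...), then move the first 3 characters to the end (rotate left by 3).
On "tuogezjiloi": the first step gives "ugzio", and the second then gives "iougz".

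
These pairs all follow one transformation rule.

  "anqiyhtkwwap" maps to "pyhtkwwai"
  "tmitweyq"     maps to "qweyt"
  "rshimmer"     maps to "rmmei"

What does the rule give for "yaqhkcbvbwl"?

The pattern: delete the first 3 characters, then swap the first and last characters.
On "yaqhkcbvbwl": the first step gives "hkcbvbwl", and the second then gives "lkcbvbwh".

lkcbvbwh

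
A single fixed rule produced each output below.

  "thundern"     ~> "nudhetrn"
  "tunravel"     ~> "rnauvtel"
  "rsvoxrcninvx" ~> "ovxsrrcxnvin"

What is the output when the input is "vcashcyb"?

In each case the input is transformed by: move the first 3 characters to the end (rotate left by 3), then take characters alternately from the front and the back (1st, last, 2nd, 2nd-last, ...).
Applying both steps to "vcashcyb": "shcybvca", then "sahccvyb".

sahccvyb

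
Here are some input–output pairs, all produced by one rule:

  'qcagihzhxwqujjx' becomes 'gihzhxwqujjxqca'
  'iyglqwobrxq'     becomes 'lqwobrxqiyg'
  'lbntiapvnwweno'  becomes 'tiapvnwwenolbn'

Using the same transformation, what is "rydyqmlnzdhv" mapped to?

yqmlnzdhvryd

In each case the input is transformed by: move the first 3 characters to the end (rotate left by 3).
Doing the same to "rydyqmlnzdhv": "yqmlnzdhvryd".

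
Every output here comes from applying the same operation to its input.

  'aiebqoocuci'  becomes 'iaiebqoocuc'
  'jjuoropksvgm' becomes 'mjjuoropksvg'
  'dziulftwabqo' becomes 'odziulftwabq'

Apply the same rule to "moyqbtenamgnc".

The transformation: move the last character to the front.
So "moyqbtenamgnc" becomes "cmoyqbtenamgn".

cmoyqbtenamgn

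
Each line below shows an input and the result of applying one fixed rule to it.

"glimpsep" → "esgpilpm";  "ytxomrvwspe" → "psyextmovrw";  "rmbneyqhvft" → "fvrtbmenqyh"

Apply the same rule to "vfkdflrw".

What's happening: move the last 3 characters to the front (rotate right by 3), then swap each adjacent pair of characters (1↔2, 3↔4, ...).
For "vfkdflrw", step one produces "lrwvfkdf"; step two turns that into "rlvwkffd".
(Check on "rmbneyqhvft": → "vftrmbneyqh" → "fvrtbmenqyh" ✓)

rlvwkffd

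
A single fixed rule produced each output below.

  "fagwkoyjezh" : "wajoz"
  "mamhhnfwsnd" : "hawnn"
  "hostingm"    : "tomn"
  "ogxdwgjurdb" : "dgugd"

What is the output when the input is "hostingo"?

toon

Rule — keep every other character starting from the second (positions 2nd, 4th, 6th, ...), then swap each adjacent pair of characters (1↔2, 3↔4, ...).
Working it through for "hostingo": intermediate "otno", final "toon".
(Check on "ogxdwgjurdb": → "gdgud" → "dgugd" ✓)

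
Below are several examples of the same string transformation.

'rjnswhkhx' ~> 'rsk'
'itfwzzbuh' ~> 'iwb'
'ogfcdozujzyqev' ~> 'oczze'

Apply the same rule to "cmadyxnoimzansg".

In each case the input is transformed by: keep one character in every 3, starting at position 1 (positions 1st, 4th, 7th, ...).
For "cmadyxnoimzansg" the result is "cdnmn".

cdnmn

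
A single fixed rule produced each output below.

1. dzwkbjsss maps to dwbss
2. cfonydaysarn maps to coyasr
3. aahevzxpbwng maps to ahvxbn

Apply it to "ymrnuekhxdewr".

yrukxer

Rule — keep every other character starting from the first (positions 1st, 3rd, 5th, ...).
So "ymrnuekhxdewr" becomes "yrukxer".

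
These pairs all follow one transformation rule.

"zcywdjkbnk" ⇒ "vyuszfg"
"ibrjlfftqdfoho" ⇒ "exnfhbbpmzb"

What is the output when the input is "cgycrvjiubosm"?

The pattern: shift every letter 4 places backward in the alphabet (wrapping around), then delete the last 3 characters.
Applying both steps to "cgycrvjiubosm": "ycuynrfeqxkoi", then "ycuynrfeqx".
(Check on "ibrjlfftqdfoho": → "exnfhbbpmzbkdk" → "exnfhbbpmzb" ✓)

ycuynrfeqx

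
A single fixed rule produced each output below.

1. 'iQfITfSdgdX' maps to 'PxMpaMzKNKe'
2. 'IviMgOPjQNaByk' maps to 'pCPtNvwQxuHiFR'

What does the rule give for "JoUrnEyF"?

qVbYUlFm

Each output is the input with this applied: flip the case of every letter, then shift every letter 7 places forward in the alphabet (wrapping around).
Doing the same to "JoUrnEyF": "qVbYUlFm".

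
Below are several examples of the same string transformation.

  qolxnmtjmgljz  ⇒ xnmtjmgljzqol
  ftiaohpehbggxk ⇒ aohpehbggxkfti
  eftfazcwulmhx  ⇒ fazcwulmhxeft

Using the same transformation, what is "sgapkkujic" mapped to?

The rule is to move the first 3 characters to the end (rotate left by 3).
Doing the same to "sgapkkujic": "pkkujicsga".

pkkujicsga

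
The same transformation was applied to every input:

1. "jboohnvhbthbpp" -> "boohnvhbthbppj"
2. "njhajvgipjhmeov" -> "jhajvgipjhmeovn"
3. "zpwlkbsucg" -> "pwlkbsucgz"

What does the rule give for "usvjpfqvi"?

What's happening: move the first character to the end.
Doing the same to "usvjpfqvi": "svjpfqviu".

svjpfqviu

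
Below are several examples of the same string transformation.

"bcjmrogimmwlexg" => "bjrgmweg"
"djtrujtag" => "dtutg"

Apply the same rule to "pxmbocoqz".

Looking at the pairs, the operation is to keep every other character starting from the first (positions 1st, 3rd, 5th, ...).
For "pxmbocoqz" the result is "pmooz".

pmooz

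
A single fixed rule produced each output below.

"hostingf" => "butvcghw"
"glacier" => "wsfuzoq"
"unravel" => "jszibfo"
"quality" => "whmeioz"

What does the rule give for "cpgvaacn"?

oqbqdujo

The pattern: shift every letter 12 places backward in the alphabet (wrapping around), then move the last 3 characters to the front (rotate right by 3).
On "cpgvaacn" that produces "oqbqdujo".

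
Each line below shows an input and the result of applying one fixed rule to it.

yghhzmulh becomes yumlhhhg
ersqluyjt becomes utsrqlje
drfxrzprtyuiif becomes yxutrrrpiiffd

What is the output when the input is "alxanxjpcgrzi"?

Looking at the pairs, the operation is to sort the characters into reverse alphabetical order, then delete the first character.
For "alxanxjpcgrzi" the result is "xxrpnljigcaa".

xxrpnljigcaa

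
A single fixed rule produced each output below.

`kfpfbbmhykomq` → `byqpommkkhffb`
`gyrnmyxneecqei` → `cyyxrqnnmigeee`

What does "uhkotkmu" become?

huutomkk

The pattern: sort the characters into reverse alphabetical order, then move the last character to the front.
Starting from "uhkotkmu": after the first operation, "uutomkkh"; after the second, "huutomkk".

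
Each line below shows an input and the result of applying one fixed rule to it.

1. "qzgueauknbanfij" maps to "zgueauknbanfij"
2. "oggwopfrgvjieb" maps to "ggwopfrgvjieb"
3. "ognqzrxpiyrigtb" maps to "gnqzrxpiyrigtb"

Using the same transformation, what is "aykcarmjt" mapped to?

Each output is the input with this applied: delete the first character.
"aykcarmjt" → "ykcarmjt".

ykcarmjt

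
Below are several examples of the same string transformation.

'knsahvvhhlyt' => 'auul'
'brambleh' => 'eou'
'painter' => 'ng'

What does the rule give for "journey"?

ba

The transformation: keep one character in every 3, starting at position 2 (positions 2nd, 5th, 8th, ...), then shift every letter 13 places forward in the alphabet (wrapping around) — i.e. ROT13.
Applying both steps to "journey": "on", then "ba".
(Check on "painter": → "at" → "ng" ✓)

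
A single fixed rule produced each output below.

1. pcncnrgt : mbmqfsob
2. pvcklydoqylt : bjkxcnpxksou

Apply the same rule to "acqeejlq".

pddikpzb

What's happening: move the first 2 characters to the end (rotate left by 2), then shift every letter 1 place backward in the alphabet (wrapping around).
Starting from "acqeejlq": after the first operation, "qeejlqac"; after the second, "pddikpzb".
(Check on "pcncnrgt": → "ncnrgtpc" → "mbmqfsob" ✓)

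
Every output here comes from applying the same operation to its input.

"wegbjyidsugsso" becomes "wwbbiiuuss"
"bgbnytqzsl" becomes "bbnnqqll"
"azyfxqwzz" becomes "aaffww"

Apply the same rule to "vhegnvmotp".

vvggmmpp

Each output is the input with this applied: keep one character in every 3, starting at position 1 (positions 1st, 4th, 7th, ...), then double every character.
On "vhegnvmotp": the first step gives "vgmp", and the second then gives "vvggmmpp".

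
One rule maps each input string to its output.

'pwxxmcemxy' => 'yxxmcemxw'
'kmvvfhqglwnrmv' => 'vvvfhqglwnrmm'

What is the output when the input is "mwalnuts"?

salnutw

Looking at the pairs, the operation is to delete the first character, then swap the first and last characters.
For "mwalnuts", step one produces "walnuts"; step two turns that into "salnutw".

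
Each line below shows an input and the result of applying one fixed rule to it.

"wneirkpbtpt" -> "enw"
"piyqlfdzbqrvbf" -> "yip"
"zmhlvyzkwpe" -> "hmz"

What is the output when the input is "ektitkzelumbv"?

Each output is the input with this applied: reverse the string, then keep only the last 3 characters.
Starting from "ektitkzelumbv": after the first operation, "vbmulezktitke"; after the second, "tke".

tke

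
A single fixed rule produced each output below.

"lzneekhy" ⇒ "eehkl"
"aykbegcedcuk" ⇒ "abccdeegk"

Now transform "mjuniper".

eijmn

The transformation: sort the characters into alphabetical order, then delete the last 3 characters.
For "mjuniper", step one produces "eijmnpru"; step two turns that into "eijmn".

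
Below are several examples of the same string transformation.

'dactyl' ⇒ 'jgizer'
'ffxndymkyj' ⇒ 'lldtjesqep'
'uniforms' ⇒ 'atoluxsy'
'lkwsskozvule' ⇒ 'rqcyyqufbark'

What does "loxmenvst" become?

The rule is to shift every letter 6 places forward in the alphabet (wrapping around).
Applying that to "loxmenvst" gives "rudsktbyz".

rudsktbyz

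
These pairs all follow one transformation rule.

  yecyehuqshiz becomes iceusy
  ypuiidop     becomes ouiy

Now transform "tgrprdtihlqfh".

Rule — keep every other character starting from the first (positions 1st, 3rd, 5th, ...), then swap the first and last characters.
Starting from "tgrprdtihlqfh": after the first operation, "trrthqh"; after the second, "hrrthqt".

hrrthqt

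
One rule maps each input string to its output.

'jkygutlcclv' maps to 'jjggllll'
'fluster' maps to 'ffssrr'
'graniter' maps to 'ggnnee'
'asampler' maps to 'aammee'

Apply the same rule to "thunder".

ttnnrr

What's happening: keep one character in every 3, starting at position 1 (positions 1st, 4th, 7th, ...), then double every character.
"thunder" → "tnr" → "ttnnrr".
(Check on "asampler": → "ame" → "aammee" ✓)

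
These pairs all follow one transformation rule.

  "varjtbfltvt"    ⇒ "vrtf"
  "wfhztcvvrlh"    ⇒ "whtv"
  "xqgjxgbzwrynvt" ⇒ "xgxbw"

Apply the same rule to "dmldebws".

dl

In each case the input is transformed by: keep every other character starting from the first (positions 1st, 3rd, 5th, ...), then delete the last 2 characters.
For "dmldebws", step one produces "dlew"; step two turns that into "dl".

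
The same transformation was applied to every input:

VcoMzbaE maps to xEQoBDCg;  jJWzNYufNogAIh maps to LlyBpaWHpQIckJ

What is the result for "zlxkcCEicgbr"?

What's happening: shift every letter 2 places forward in the alphabet (wrapping around), then flip the case of every letter.
So "zlxkcCEicgbr" becomes "BNZMEegKEIDT".
(Check on "jJWzNYufNogAIh": → "lLYbPAwhPqiCKj" → "LlyBpaWHpQIckJ" ✓)

BNZMEegKEIDT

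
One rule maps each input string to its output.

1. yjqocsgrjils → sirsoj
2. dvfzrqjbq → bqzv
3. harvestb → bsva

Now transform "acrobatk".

kaoc

The pattern: keep every other character starting from the second (positions 2nd, 4th, 6th, ...), then reverse the string.
Working it through for "acrobatk": intermediate "coak", final "kaoc".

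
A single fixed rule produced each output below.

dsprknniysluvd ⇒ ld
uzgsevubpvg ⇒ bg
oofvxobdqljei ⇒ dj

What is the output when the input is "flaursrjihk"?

jk

Looking at the pairs, the operation is to keep one character in every 3, starting at position 2 (positions 2nd, 5th, 8th, ...), then keep only the last 2 characters.
Applying both steps to "flaursrjihk": "lrjk", then "jk".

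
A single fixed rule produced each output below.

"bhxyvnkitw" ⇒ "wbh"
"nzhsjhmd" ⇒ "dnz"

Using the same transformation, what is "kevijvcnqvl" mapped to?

Each output is the input with this applied: move the last character to the front, then keep only the first 3 characters.
Starting from "kevijvcnqvl": after the first operation, "lkevijvcnqv"; after the second, "lke".

lke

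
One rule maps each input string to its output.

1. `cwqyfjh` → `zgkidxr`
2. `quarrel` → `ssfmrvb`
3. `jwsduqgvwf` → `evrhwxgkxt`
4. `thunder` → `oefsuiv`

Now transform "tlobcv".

cdwump

Each output is the input with this applied: shift every letter 1 place forward in the alphabet (wrapping around), then move the first 3 characters to the end (rotate left by 3).
"tlobcv" → "cdwump".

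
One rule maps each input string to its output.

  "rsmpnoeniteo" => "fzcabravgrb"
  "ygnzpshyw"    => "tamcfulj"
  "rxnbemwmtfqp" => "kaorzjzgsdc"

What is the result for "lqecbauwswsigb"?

drponhjfjfvto

Each output is the input with this applied: shift every letter 13 places forward in the alphabet (wrapping around) — i.e. ROT13, then delete the first character.
"lqecbauwswsigb" → "ydrponhjfjfvto" → "drponhjfjfvto".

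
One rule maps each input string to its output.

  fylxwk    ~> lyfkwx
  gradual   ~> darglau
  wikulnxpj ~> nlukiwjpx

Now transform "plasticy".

The pattern: reverse the string, then move the first 3 characters to the end (rotate left by 3).
On "plasticy": the first step gives "ycitsalp", and the second then gives "tsalpyci".

tsalpyci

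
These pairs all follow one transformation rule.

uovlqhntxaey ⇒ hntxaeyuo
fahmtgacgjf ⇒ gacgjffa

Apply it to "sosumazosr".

azosrso

What's happening: move the first 2 characters to the end (rotate left by 2), then delete the first 3 characters.
"sosumazosr" → "sumazosrso" → "azosrso".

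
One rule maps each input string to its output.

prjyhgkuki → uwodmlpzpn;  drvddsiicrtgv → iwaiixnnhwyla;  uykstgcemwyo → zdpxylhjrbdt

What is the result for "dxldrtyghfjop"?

icqiwydlmkotu

The rule is to shift every letter 5 places forward in the alphabet (wrapping around).
For "dxldrtyghfjop" the result is "icqiwydlmkotu".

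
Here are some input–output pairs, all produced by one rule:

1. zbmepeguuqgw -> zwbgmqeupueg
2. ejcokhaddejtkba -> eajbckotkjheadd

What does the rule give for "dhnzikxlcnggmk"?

dkhmngzginkcxl

The transformation: take characters alternately from the front and the back (1st, last, 2nd, 2nd-last, ...).
"dhnzikxlcnggmk" → "dkhmngzginkcxl".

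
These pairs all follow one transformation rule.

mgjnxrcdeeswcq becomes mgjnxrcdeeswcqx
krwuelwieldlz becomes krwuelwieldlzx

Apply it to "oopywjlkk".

oopywjlkkx

The pattern: append "x".
So "oopywjlkk" becomes "oopywjlkkx".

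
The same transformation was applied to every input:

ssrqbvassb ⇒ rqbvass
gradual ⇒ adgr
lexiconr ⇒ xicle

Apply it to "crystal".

yscr

The rule is to delete the last 3 characters, then move the first 2 characters to the end (rotate left by 2).
Working it through for "crystal": intermediate "crys", final "yscr".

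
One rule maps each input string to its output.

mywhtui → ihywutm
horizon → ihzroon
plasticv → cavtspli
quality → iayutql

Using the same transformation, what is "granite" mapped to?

eatrnig

The rule is to sort the characters into reverse alphabetical order, then move the last 2 characters to the front (rotate right by 2).
Applying both steps to "granite": "trnigea", then "eatrnig".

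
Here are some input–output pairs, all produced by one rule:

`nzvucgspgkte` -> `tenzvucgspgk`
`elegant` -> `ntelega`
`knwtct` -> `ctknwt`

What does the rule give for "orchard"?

rdorcha

In each case the input is transformed by: move the last 2 characters to the front (rotate right by 2).
For "orchard" the result is "rdorcha".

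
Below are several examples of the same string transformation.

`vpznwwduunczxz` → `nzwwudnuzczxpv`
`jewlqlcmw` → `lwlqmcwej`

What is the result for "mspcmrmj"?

cprmjmsm

Looking at the pairs, the operation is to swap each adjacent pair of characters (1↔2, 3↔4, ...), then move the first 2 characters to the end (rotate left by 2).
On "mspcmrmj" that produces "cprmjmsm".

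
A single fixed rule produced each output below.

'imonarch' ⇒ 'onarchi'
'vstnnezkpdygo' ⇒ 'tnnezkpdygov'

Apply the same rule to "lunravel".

nravell

What's happening: move the first 2 characters to the end (rotate left by 2), then delete the last character.
Doing the same to "lunravel": "nravell".
(Check on "vstnnezkpdygo": → "tnnezkpdygovs" → "tnnezkpdygov" ✓)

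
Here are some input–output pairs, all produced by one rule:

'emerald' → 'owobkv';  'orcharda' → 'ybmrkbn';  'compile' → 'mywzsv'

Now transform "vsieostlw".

fcsoycdv

Rule — shift every letter 10 places forward in the alphabet (wrapping around), then delete the last character.
"vsieostlw" → "fcsoycdvg" → "fcsoycdv".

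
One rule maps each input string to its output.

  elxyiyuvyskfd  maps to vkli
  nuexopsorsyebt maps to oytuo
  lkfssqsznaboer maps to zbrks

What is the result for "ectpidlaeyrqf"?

arci

The rule is to keep one character in every 3, starting at position 2 (positions 2nd, 5th, 8th, ...), then move the first 2 characters to the end (rotate left by 2).
Doing the same to "ectpidlaeyrqf": "arci".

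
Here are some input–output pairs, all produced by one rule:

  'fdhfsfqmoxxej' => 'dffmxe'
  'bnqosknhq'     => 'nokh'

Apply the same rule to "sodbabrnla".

obbna

The transformation: keep every other character starting from the second (positions 2nd, 4th, 6th, ...).
Applying that to "sodbabrnla" gives "obbna".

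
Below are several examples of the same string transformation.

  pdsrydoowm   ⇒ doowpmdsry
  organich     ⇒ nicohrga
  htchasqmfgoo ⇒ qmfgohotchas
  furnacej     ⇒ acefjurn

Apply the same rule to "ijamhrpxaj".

rpxaijjamh

The transformation: swap the first and last characters, then swap the front and back halves of the string.
For "ijamhrpxaj", step one produces "jjamhrpxai"; step two turns that into "rpxaijjamh".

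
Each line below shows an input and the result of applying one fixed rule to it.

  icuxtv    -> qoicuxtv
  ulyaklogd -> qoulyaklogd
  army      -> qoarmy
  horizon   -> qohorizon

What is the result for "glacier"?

Rule — prepend "qo".
So "glacier" becomes "qoglacier".

qoglacier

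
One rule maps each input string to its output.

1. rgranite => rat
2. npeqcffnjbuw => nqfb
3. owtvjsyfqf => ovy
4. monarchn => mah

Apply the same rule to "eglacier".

The pattern: delete the last character, then keep one character in every 3, starting at position 1 (positions 1st, 4th, 7th, ...).
Starting from "eglacier": after the first operation, "eglacie"; after the second, "eae".
(Check on "owtvjsyfqf": → "owtvjsyfq" → "ovy" ✓)

eae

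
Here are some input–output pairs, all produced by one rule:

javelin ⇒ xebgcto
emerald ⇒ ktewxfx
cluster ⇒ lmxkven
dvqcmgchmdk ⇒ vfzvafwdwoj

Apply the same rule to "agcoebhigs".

hxuabzltzv

Each output is the input with this applied: move the first 3 characters to the end (rotate left by 3), then shift every letter 7 places backward in the alphabet (wrapping around).
Starting from "agcoebhigs": after the first operation, "oebhigsagc"; after the second, "hxuabzltzv".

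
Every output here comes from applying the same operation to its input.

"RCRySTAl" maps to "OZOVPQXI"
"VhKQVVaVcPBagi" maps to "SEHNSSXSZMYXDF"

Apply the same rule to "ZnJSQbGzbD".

The transformation: shift every letter 3 places backward in the alphabet (wrapping around), then convert every letter to uppercase.
"ZnJSQbGzbD" → "WkGPNyDwyA" → "WKGPNYDWYA".

WKGPNYDWYA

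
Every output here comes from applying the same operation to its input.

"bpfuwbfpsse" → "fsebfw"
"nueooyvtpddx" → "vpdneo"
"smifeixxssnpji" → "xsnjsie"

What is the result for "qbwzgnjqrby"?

jryqwg

The transformation: keep every other character starting from the first (positions 1st, 3rd, 5th, ...), then move the first 3 characters to the end (rotate left by 3).
So "qbwzgnjqrby" becomes "jryqwg".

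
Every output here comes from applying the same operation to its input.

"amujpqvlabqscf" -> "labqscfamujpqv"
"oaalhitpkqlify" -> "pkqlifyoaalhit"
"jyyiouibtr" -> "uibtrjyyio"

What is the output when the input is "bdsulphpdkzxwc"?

The pattern: swap the front and back halves of the string.
Doing the same to "bdsulphpdkzxwc": "pdkzxwcbdsulph".

pdkzxwcbdsulph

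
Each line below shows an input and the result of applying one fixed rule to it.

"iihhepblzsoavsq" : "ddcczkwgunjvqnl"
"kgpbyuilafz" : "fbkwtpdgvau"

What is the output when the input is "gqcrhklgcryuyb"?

Each output is the input with this applied: shift every letter 5 places backward in the alphabet (wrapping around).
For "gqcrhklgcryuyb" the result is "blxmcfgbxmtptw".

blxmcfgbxmtptw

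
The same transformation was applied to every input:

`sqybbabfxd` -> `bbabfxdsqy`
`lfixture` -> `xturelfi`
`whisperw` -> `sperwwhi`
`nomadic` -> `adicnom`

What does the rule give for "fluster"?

The transformation: move the first 3 characters to the end (rotate left by 3).
So "fluster" becomes "sterflu".

sterflu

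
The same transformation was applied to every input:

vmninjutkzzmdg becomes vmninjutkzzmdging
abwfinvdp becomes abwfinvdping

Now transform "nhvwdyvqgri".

nhvwdyvqgriing

Looking at the pairs, the operation is to append "ing".
So "nhvwdyvqgri" becomes "nhvwdyvqgriing".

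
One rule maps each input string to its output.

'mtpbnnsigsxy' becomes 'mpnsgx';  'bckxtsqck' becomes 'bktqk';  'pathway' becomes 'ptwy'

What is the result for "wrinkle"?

wike

Looking at the pairs, the operation is to keep every other character starting from the first (positions 1st, 3rd, 5th, ...).
Doing the same to "wrinkle": "wike".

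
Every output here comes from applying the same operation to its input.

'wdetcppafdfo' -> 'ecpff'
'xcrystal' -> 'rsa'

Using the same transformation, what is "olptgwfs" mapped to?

Looking at the pairs, the operation is to delete the first character, then keep every other character starting from the second (positions 2nd, 4th, 6th, ...).
"olptgwfs" → "lptgwfs" → "pgf".

pgf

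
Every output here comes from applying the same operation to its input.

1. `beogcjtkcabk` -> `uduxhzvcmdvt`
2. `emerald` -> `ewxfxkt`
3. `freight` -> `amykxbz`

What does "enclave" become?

Rule — shift every letter 7 places backward in the alphabet (wrapping around), then move the last 2 characters to the front (rotate right by 2).
For "enclave", step one produces "xgvetox"; step two turns that into "oxxgvet".

oxxgvet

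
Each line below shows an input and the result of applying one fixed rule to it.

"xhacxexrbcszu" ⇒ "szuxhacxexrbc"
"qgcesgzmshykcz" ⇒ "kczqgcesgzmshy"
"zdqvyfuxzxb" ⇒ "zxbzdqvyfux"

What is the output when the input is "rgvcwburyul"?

Each output is the input with this applied: move the last 3 characters to the front (rotate right by 3).
Doing the same to "rgvcwburyul": "yulrgvcwbur".

yulrgvcwbur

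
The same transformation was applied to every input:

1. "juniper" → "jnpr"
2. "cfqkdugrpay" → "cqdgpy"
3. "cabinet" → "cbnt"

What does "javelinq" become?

In each case the input is transformed by: keep every other character starting from the first (positions 1st, 3rd, 5th, ...).
Applying that to "javelinq" gives "jvln".

jvln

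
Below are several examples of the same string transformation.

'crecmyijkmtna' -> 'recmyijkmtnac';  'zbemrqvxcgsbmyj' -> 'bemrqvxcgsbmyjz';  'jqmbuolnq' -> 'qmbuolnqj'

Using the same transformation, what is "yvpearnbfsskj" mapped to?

Each output is the input with this applied: move the first character to the end.
So "yvpearnbfsskj" becomes "vpearnbfsskjy".

vpearnbfsskjy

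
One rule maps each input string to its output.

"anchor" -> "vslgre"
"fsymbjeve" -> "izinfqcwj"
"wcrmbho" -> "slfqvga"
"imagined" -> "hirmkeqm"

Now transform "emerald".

The rule is to reverse the string, then shift every letter 4 places forward in the alphabet (wrapping around).
Applying both steps to "emerald": "dlareme", then "hpeviqi".
(Check on "anchor": → "rohcna" → "vslgre" ✓)

hpeviqi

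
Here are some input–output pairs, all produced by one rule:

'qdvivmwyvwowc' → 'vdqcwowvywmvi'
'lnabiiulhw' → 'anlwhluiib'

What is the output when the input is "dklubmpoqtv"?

lkdvtqopmbu

What's happening: reverse the string, then move the last 3 characters to the front (rotate right by 3).
Working it through for "dklubmpoqtv": intermediate "vtqopmbulkd", final "lkdvtqopmbu".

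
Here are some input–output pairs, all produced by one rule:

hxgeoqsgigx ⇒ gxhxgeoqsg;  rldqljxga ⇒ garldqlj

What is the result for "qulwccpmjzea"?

eaqulwccpmj

The transformation: move the last 3 characters to the front (rotate right by 3), then delete the first character.
On "qulwccpmjzea": the first step gives "zeaqulwccpmj", and the second then gives "eaqulwccpmj".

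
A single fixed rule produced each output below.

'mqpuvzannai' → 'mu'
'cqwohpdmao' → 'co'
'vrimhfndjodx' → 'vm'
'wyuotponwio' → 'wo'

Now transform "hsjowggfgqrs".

The pattern: keep one character in every 3, starting at position 1 (positions 1st, 4th, 7th, ...), then delete the last 2 characters.
"hsjowggfgqrs" → "hogq" → "ho".

ho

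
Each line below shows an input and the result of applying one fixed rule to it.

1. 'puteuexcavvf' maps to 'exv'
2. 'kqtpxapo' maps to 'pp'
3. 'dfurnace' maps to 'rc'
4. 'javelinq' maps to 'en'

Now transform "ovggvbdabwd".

gdw

In each case the input is transformed by: delete the first character, then keep one character in every 3, starting at position 3 (positions 3rd, 6th, 9th, ...).
On "ovggvbdabwd": the first step gives "vggvbdabwd", and the second then gives "gdw".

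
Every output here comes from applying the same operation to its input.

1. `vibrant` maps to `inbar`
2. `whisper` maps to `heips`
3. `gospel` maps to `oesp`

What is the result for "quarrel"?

uearr

In each case the input is transformed by: take characters alternately from the front and the back (1st, last, 2nd, 2nd-last, ...), then delete the first 2 characters.
On "quarrel": the first step gives "qluearr", and the second then gives "uearr".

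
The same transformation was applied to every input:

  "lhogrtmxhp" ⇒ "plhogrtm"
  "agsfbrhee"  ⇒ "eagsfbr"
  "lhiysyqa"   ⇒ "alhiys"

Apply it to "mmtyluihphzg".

The rule is to move the last 3 characters to the front (rotate right by 3), then delete the first 2 characters.
Applying both steps to "mmtyluihphzg": "hzgmmtyluihp", then "gmmtyluihp".

gmmtyluihp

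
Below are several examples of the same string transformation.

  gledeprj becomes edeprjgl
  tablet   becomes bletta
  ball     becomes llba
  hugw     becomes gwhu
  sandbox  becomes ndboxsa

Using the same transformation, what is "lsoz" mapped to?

Rule — move the first 2 characters to the end (rotate left by 2).
Doing the same to "lsoz": "ozls".

ozls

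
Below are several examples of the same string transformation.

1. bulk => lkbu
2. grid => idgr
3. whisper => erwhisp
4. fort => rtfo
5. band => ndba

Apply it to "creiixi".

In each case the input is transformed by: move the last 2 characters to the front (rotate right by 2).
"creiixi" → "xicreii".

xicreii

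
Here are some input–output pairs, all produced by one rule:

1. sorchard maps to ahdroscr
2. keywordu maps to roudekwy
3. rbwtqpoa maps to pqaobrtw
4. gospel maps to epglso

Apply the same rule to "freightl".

hgltrfie

The pattern: swap the front and back halves of the string, then swap each adjacent pair of characters (1↔2, 3↔4, ...).
For "freightl" the result is "hgltrfie".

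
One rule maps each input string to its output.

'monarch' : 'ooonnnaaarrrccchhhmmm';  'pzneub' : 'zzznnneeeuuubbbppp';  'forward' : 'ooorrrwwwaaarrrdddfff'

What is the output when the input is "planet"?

What's happening: move the first character to the end, then repeat every character 3 times.
On "planet": the first step gives "lanetp", and the second then gives "lllaaannneeetttppp".

lllaaannneeetttppp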